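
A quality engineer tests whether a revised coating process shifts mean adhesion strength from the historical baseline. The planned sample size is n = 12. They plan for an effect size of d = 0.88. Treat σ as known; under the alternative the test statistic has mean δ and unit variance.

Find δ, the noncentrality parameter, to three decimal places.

δ = d·√n = 0.88 × √12 = 3.0484

δ ≈ 3.048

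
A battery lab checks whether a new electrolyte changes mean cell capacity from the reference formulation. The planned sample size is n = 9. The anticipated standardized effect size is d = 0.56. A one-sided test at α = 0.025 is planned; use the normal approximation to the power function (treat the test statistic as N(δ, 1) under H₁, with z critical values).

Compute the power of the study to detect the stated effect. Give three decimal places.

Noncentrality parameter: δ = d·√n = 0.56 × √9 = 1.6800
One-sided α = 0.025 → critical value z_{0.025} = 1.960.
Power = P(Z > 1.960 − δ) = Φ(-0.280) = 0.3898.

Power ≈ 0.390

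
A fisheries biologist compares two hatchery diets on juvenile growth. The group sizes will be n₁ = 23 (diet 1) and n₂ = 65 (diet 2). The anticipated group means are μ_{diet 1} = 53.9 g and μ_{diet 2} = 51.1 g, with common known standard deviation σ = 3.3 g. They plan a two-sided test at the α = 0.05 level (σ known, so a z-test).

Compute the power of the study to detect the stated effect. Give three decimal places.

Standardized effect: d = |μ_{diet 1} − μ_{diet 2}| / σ = |53.9 − 51.1| / 3.3 = 0.8485
Noncentrality parameter: λ = d / √(1/n₁ + 1/n₂) = 0.8485 / √(1/23 + 1/65) = 3.4972
Two-sided α = 0.05 → critical value z_{0.025} = 1.960.
Power = Φ(λ − 1.960) + Φ(−λ − 1.960) = Φ(1.537) + Φ(-5.457) = 0.9379 + 0.0000 = 0.9379.

Power ≈ 0.938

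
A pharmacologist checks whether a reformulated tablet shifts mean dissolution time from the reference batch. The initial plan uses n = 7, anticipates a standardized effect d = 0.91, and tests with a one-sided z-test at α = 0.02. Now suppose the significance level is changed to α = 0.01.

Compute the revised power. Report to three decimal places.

δ = d·√n = 0.91 × √7 = 2.4076 (unchanged). New critical value: z_{0.01} = 2.326.
Revised power = Φ(δ − 2.326) = Φ(0.081) = 0.5324.

Power ≈ 0.532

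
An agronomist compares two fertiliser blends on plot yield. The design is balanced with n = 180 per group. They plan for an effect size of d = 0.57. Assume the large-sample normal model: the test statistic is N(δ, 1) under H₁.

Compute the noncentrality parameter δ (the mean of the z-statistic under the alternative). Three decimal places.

The noncentrality parameter scales effect size by the design's sample-size factor: δ = d·√(n/2) = 0.57 × √(180/2) = 5.4075

δ ≈ 5.407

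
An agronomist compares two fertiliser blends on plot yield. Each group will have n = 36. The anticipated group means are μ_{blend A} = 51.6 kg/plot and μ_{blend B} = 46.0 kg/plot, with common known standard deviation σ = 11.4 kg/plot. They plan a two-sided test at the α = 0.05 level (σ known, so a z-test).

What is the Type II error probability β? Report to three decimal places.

Standardized effect: d = |μ_{blend A} − μ_{blend B}| / σ = |51.6 − 46.0| / 11.4 = 0.4912
Noncentrality parameter: δ = d·√(n/2) = 0.4912 × √(36/2) = 2.0841
Two-sided α = 0.05 → critical value z_{0.025} = 1.960.
Power = Φ(δ − 1.960) + Φ(−δ − 1.960) = Φ(0.124) + Φ(-4.044) = 0.5494 + 0.0000 = 0.5494.
Type II error: β = 1 − power = 1 − 0.5494 = 0.4506.

β ≈ 0.451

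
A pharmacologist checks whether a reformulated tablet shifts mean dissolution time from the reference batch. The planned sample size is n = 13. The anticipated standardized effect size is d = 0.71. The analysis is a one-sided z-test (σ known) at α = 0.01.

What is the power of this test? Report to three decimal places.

Noncentrality parameter: δ = d·√n = 0.71 × √13 = 2.5599
One-sided α = 0.01 → critical value z_{0.01} = 2.326.
Power = P(Z > 2.326 − δ) = Φ(0.234) = 0.5923.

Power ≈ 0.592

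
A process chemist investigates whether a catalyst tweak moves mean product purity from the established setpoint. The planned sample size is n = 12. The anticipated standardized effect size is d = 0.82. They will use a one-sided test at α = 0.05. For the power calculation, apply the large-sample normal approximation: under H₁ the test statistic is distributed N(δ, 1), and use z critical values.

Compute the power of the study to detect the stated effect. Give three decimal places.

Noncentrality parameter: δ = d·√n = 0.82 × √12 = 2.8406
Critical value for a one-sided test at α = 0.05: z_α = 1.645.
Power = Φ(δ − 1.645) = Φ(1.196) = 0.8841.

Power ≈ 0.884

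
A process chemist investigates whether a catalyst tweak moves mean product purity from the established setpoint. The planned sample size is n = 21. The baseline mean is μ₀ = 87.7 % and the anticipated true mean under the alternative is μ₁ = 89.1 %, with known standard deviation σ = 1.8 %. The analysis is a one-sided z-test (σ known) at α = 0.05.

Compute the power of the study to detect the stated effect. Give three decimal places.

Standardized effect: d = |μ₁ − μ₀| / σ = |89.1 − 87.7| / 1.8 = 0.7778
Noncentrality parameter: δ = d·√n = 0.7778 × √21 = 3.5642
One-sided α = 0.05 → critical value z_{0.05} = 1.645.
Power = Φ(δ − 1.645) = Φ(1.919) = 0.9725.

Power ≈ 0.973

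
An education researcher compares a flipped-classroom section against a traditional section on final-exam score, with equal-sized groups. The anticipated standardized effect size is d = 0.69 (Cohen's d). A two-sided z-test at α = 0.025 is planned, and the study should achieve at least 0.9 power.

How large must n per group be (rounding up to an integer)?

For power 0.9 need Φ(δ − z_{0.0125}) = 0.9, so δ = z_{0.0125} + z_{0.10} = 2.241 + 1.282 = 3.523.
(For δ > 0 the lower-tail rejection region contributes negligibly to power, so the one-term inversion is standard.)
δ = d·√(n/2) ⇒ n = 2(δ/d)² = 2 × (3.523 / 0.69)² = 52.14.
Rounding up, n = 53 per group.

n = 53 per group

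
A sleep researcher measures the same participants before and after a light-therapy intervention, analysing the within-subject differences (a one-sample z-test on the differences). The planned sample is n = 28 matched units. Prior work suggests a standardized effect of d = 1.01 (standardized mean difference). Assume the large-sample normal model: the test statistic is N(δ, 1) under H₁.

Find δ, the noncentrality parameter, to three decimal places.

δ ≈ 5.344

δ = d·√n = 1.01 × √28 = 5.3444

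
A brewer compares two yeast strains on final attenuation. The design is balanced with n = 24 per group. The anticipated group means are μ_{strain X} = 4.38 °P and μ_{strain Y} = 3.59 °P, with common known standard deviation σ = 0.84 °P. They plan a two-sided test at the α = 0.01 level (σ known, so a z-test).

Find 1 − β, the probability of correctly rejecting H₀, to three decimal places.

Standardized effect: d = |μ_{strain X} − μ_{strain Y}| / σ = |4.38 − 3.59| / 0.84 = 0.9405
Noncentrality parameter: δ = d·√(n/2) = 0.9405 × √(24/2) = 3.2579
Critical value for a two-sided test at α = 0.01: z_{α/2} = 2.576.
Power = Φ(δ − 2.576) + Φ(−δ − 2.576) = Φ(0.682) + Φ(-5.834) = 0.7524 + 0.0000 = 0.7524.

Power ≈ 0.752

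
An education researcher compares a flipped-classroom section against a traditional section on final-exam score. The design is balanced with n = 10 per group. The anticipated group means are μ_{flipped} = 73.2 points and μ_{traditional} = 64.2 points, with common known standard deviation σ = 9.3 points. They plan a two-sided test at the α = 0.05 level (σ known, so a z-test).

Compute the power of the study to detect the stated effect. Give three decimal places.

Power ≈ 0.581

Standardized effect: d = |μ_{flipped} − μ_{traditional}| / σ = |73.2 − 64.2| / 9.3 = 0.9677
Noncentrality parameter: δ = d·√(n/2) = 0.9677 × √(10/2) = 2.1639
Two-sided α = 0.05 → critical value z_{0.025} = 1.960.
Power = Φ(δ − 1.960) + Φ(−δ − 1.960) = Φ(0.204) + Φ(-4.124) = 0.5808 + 0.0000 = 0.5808.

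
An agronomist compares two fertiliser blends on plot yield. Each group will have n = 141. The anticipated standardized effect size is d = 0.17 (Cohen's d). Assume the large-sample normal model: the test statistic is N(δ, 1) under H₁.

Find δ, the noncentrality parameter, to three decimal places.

δ ≈ 1.427

The noncentrality parameter scales effect size by the design's sample-size factor: δ = d·√(n/2) = 0.17 × √(141/2) = 1.4274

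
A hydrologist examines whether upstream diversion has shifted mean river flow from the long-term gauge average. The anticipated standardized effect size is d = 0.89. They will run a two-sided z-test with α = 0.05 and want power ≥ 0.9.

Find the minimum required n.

Set Φ(δ − 1.960) = 0.9; then δ − 1.960 = Φ⁻¹(0.9) = 1.282, giving δ = 3.242.
(For δ > 0 the lower-tail rejection region contributes negligibly to power, so the one-term inversion is standard.)
δ = d·√n ⇒ n = (δ/d)² = (3.242 / 0.89)² = 13.27.
Round up to the next whole unit.

n = 14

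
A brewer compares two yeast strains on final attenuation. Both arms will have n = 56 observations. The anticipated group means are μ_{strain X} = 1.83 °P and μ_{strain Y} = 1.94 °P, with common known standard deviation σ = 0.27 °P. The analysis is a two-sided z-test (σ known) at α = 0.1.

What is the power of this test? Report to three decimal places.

Power ≈ 0.695

Standardized effect: d = |μ_{strain X} − μ_{strain Y}| / σ = |1.83 − 1.94| / 0.27 = 0.4074
Noncentrality parameter: δ = d·√(n/2) = 0.4074 × √(56/2) = 2.1558
Two-sided α = 0.1 → critical value z_{0.05} = 1.645.
Power = Φ(δ − 1.645) + Φ(−δ − 1.645) = Φ(0.511) + Φ(-3.801) = 0.6953 + 0.0001 = 0.6954.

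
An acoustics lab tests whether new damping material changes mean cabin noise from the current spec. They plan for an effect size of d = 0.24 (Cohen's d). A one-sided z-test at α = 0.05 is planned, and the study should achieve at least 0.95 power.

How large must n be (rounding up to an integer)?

Set Φ(δ − 1.645) = 0.95; then δ − 1.645 = Φ⁻¹(0.95) = 1.645, giving δ = 3.290.
δ = d·√n ⇒ n = (δ/d)² = (3.290 / 0.24)² = 187.88.
Round up to the next whole unit.

n = 188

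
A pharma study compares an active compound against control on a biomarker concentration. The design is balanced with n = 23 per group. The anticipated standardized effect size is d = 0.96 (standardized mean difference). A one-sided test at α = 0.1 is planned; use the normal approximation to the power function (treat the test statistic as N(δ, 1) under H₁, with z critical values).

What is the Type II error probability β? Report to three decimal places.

β ≈ 0.024

Noncentrality parameter: δ = d·√(n/2) = 0.96 × √(23/2) = 3.2555
One-sided α = 0.1 → critical value z_{0.1} = 1.282.
Power = Φ(δ − 1.282) = Φ(1.974) = 0.9758.
Type II error: β = 1 − power = 1 − 0.9758 = 0.0242.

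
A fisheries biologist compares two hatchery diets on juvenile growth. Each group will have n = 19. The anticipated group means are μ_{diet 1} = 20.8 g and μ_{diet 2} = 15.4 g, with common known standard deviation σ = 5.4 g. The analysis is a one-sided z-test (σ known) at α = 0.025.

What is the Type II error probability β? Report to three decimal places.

β ≈ 0.131

Standardized effect: d = |μ_{diet 1} − μ_{diet 2}| / σ = |20.8 − 15.4| / 5.4 = 1.0000
Noncentrality parameter: δ = d·√(n/2) = 1.0000 × √(19/2) = 3.0822
One-sided α = 0.025 → critical value z_{0.025} = 1.960.
Power = Φ(δ − 1.960) = Φ(1.122) = 0.8691.
Type II error: β = 1 − power = 1 − 0.8691 = 0.1309.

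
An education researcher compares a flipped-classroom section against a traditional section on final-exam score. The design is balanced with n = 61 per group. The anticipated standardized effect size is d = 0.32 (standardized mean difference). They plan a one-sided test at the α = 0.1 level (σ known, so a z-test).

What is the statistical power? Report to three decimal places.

Power ≈ 0.686

Noncentrality parameter: δ = d·√(n/2) = 0.32 × √(61/2) = 1.7673
Critical value for a one-sided test at α = 0.1: z_α = 1.282.
Power = Φ(δ − 1.282) = Φ(0.486) = 0.6864.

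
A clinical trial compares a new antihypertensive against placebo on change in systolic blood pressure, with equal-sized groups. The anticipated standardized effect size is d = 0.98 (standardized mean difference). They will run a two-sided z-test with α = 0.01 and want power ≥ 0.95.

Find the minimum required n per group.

n = 38 per group

For power 0.95 need Φ(δ − z_{0.005}) = 0.95, so δ = z_{0.005} + z_{0.05} = 2.576 + 1.645 = 4.221.
(For δ > 0 the lower-tail rejection region contributes negligibly to power, so the one-term inversion is standard.)
δ = d·√(n/2) ⇒ n = 2(δ/d)² = 2 × (4.221 / 0.98)² = 37.10.
Round up to the next whole unit.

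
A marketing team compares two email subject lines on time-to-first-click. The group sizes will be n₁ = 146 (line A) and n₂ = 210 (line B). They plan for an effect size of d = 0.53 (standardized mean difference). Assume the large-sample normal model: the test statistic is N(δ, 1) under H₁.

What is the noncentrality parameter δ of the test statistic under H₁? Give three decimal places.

The noncentrality parameter scales effect size by the design's sample-size factor: δ = d / √(1/n₁ + 1/n₂) = 0.53 / √(1/146 + 1/210) = 4.9185

δ ≈ 4.919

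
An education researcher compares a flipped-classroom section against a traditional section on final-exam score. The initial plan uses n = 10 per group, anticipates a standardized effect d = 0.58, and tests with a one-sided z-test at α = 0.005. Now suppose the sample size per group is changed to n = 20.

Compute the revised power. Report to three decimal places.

Power ≈ 0.229

With n = 20 per group: δ = d·√(n/2) = 0.58 × √(20/2) = 1.8341. Critical value z_{0.005} = 2.576.
Revised power = Φ(δ − 2.576) = Φ(-0.742) = 0.2291.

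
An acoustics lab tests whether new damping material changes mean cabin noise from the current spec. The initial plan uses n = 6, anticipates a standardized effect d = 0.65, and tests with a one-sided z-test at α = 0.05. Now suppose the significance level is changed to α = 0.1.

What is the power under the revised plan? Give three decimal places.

δ = d·√n = 0.65 × √6 = 1.5922 (unchanged). New critical value: z_{0.1} = 1.282.
Revised power = Φ(δ − 1.282) = Φ(0.311) = 0.6220.

Power ≈ 0.622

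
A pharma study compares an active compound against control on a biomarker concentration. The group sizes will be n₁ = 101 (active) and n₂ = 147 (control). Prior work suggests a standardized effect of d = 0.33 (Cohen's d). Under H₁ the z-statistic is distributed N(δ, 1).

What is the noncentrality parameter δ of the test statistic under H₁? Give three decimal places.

The noncentrality parameter scales effect size by the design's sample-size factor: δ = d / √(1/n₁ + 1/n₂) = 0.33 / √(1/101 + 1/147) = 2.5533

δ ≈ 2.553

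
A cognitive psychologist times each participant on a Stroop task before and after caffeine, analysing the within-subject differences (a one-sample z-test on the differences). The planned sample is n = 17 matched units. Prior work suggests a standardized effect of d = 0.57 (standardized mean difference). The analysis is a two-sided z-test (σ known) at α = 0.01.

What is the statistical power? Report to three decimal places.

Noncentrality parameter: δ = d·√n = 0.57 × √17 = 2.3502
Two-sided α = 0.01 → critical value z_{0.005} = 2.576.
Power = Φ(δ − 2.576) + Φ(−δ − 2.576) = Φ(-0.226) + Φ(-4.926) = 0.4107 + 0.0000 = 0.4107.

Power ≈ 0.411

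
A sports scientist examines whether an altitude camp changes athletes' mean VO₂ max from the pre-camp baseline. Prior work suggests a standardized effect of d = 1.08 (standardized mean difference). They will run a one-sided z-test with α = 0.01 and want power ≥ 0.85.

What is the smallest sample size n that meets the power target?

n = 10

Set Φ(δ − 2.326) = 0.85; then δ − 2.326 = Φ⁻¹(0.85) = 1.036, giving δ = 3.363.
δ = d·√n ⇒ n = (δ/d)² = (3.363 / 1.08)² = 9.70.
Round up to the next whole unit.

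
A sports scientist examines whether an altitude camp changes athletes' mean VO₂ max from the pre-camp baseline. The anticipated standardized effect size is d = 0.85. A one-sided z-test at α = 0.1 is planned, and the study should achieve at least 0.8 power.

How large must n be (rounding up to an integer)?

n = 7

For power 0.8 need Φ(δ − z_{0.1}) = 0.8, so δ = z_{0.1} + z_{0.20} = 1.282 + 0.842 = 2.123.
δ = d·√n ⇒ n = (δ/d)² = (2.123 / 0.85)² = 6.24.
Rounding up, n = 7.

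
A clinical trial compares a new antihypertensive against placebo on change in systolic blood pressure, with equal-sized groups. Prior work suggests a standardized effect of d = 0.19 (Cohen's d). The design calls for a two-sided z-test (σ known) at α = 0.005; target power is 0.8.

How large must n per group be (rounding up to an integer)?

Set Φ(δ − 2.807) = 0.8; then δ − 2.807 = Φ⁻¹(0.8) = 0.842, giving δ = 3.649.
(For δ > 0 the lower-tail rejection region contributes negligibly to power, so the one-term inversion is standard.)
δ = d·√(n/2) ⇒ n = 2(δ/d)² = 2 × (3.649 / 0.19)² = 737.54.
Rounding up, n = 738 per group.

n = 738 per group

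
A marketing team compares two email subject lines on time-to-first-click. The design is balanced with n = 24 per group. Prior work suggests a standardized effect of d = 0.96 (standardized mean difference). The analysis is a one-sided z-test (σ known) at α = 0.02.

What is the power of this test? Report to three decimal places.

Power ≈ 0.898

Noncentrality parameter: λ = d·√(n/2) = 0.96 × √(24/2) = 3.3255
Critical value for a one-sided test at α = 0.02: z_α = 2.054.
Power = Φ(λ − 2.054) = Φ(1.272) = 0.8983.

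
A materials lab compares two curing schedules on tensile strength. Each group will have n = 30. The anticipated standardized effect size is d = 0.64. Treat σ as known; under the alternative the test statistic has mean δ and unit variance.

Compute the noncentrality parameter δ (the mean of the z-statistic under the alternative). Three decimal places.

The noncentrality parameter scales effect size by the design's sample-size factor: δ = d·√(n/2) = 0.64 × √(30/2) = 2.4787

δ ≈ 2.479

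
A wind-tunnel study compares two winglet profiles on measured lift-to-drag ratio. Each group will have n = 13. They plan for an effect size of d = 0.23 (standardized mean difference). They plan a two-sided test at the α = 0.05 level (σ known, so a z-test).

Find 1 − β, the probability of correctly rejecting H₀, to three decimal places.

Noncentrality parameter: δ = d·√(n/2) = 0.23 × √(13/2) = 0.5864
Two-sided α = 0.05 → critical value z_{0.025} = 1.960.
Power = Φ(δ − 1.960) + Φ(−δ − 1.960) = Φ(-1.374) + Φ(-2.546) = 0.0848 + 0.0054 = 0.0902.

Power ≈ 0.090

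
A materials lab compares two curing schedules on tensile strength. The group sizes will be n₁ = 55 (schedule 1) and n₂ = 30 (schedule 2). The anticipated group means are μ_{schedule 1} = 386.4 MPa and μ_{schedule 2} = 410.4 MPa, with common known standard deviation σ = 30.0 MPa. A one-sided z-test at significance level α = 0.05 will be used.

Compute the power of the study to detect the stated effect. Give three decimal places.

Power ≈ 0.970

Standardized effect: d = |μ_{schedule 1} − μ_{schedule 2}| / σ = |386.4 − 410.4| / 30.0 = 0.8000
Noncentrality parameter: δ = d / √(1/n₁ + 1/n₂) = 0.8000 / √(1/55 + 1/30) = 3.5247
One-sided α = 0.05 → critical value z_{0.05} = 1.645.
Power = Φ(δ − 1.645) = Φ(1.880) = 0.9699.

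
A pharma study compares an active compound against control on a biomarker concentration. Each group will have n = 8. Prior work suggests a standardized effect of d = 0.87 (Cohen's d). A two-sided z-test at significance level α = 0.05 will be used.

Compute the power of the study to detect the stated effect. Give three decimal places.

Power ≈ 0.413

Noncentrality parameter: λ = d·√(n/2) = 0.87 × √(8/2) = 1.7400
Two-sided α = 0.05 → critical value z_{0.025} = 1.960.
Power = Φ(λ − 1.960) + Φ(−λ − 1.960) = Φ(-0.220) + Φ(-3.700) = 0.4129 + 0.0001 = 0.4131.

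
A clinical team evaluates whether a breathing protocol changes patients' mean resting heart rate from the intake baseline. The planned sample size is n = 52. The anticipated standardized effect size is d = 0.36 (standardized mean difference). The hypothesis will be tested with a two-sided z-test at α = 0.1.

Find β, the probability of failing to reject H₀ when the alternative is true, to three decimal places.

Noncentrality parameter: λ = d·√n = 0.36 × √52 = 2.5960
Two-sided α = 0.1 → critical value z_{0.05} = 1.645.
Power = Φ(λ − 1.645) + Φ(−λ − 1.645) = Φ(0.951) + Φ(-4.241) = 0.8292 + 0.0000 = 0.8292.
Type II error: β = 1 − power = 1 − 0.8292 = 0.1708.

β ≈ 0.171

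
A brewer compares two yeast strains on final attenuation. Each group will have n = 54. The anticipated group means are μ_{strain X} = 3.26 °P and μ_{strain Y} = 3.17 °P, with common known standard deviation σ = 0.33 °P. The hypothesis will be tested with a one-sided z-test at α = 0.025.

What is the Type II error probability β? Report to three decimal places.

Standardized effect: d = |μ_{strain X} − μ_{strain Y}| / σ = |3.26 − 3.17| / 0.33 = 0.2727
Noncentrality parameter: δ = d·√(n/2) = 0.2727 × √(54/2) = 1.4171
Critical value for a one-sided test at α = 0.025: z_α = 1.960.
Power = Φ(δ − 1.960) = Φ(-0.543) = 0.2936.
Type II error: β = 1 − power = 1 − 0.2936 = 0.7064.

β ≈ 0.706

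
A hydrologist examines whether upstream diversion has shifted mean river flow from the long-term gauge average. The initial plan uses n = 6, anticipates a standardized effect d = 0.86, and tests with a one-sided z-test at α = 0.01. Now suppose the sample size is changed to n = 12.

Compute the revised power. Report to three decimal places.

With n = 12: δ = d·√n = 0.86 × √12 = 2.9791. Critical value z_{0.01} = 2.326.
Revised power = P(Z > 2.326 − δ) = Φ(0.653) = 0.7431.

Power ≈ 0.743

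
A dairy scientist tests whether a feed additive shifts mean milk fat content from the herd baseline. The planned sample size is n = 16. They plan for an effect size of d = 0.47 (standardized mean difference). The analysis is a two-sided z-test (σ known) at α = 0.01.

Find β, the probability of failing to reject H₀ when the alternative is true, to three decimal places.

β ≈ 0.757

Noncentrality parameter: δ = d·√n = 0.47 × √16 = 1.8800
Critical value for a two-sided test at α = 0.01: z_{α/2} = 2.576.
Power = Φ(δ − 2.576) + Φ(−δ − 2.576) = Φ(-0.696) + Φ(-4.456) = 0.2433 + 0.0000 = 0.2433.
Type II error: β = 1 − power = 1 − 0.2433 = 0.7567.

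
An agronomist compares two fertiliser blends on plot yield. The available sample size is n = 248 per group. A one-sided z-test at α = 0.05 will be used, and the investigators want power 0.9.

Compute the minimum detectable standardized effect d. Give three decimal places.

d ≈ 0.263

Need Φ(δ − 1.645) = 0.9, so δ = 1.645 + 1.282 = 2.926.
δ = d·√(n/2) ⇒ d = δ/√(n/2) = 2.926/√(248/2) = 0.2628.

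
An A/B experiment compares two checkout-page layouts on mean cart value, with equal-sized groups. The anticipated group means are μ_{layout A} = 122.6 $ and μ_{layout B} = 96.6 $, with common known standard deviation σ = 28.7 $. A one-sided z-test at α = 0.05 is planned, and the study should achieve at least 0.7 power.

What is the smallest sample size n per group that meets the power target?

Standardized effect: d = |μ_{layout A} − μ_{layout B}| / σ = |122.6 − 96.6| / 28.7 = 0.9059
For power 0.7 need Φ(δ − z_{0.05}) = 0.7, so δ = z_{0.05} + z_{0.30} = 1.645 + 0.524 = 2.169.
δ = d·√(n/2) ⇒ n = 2(δ/d)² = 2 × (2.169 / 0.9059)² = 11.47.
Round up to the next whole unit.

n = 12 per group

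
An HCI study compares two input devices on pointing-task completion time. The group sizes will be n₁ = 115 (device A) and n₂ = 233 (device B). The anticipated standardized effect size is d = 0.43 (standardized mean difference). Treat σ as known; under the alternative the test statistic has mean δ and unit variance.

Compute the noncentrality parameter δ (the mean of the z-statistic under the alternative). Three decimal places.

δ ≈ 3.773

The noncentrality parameter scales effect size by the design's sample-size factor: δ = d / √(1/n₁ + 1/n₂) = 0.43 / √(1/115 + 1/233) = 3.7732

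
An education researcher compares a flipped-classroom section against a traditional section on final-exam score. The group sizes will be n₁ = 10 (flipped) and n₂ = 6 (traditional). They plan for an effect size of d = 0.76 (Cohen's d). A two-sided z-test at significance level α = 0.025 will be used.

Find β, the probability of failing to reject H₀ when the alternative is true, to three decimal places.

Noncentrality parameter: δ = d / √(1/n₁ + 1/n₂) = 0.76 / √(1/10 + 1/6) = 1.4717
Critical value for a two-sided test at α = 0.025: z_{α/2} = 2.241.
Power = Φ(δ − 2.241) + Φ(−δ − 2.241) = Φ(-0.770) + Φ(-3.713) = 0.2207 + 0.0001 = 0.2209.
Type II error: β = 1 − power = 1 − 0.2209 = 0.7791.

β ≈ 0.779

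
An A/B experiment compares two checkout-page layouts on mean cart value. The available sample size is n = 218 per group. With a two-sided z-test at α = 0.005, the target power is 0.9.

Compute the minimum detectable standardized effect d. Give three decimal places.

d ≈ 0.392

Required noncentrality: δ = z_{0.0025} + z_{0.10} = 2.807 + 1.282 = 4.089.
(Lower-tail contribution to power is negligible for δ > 0.)
δ = d·√(n/2) ⇒ d = δ/√(n/2) = 4.089/√(218/2) = 0.3916.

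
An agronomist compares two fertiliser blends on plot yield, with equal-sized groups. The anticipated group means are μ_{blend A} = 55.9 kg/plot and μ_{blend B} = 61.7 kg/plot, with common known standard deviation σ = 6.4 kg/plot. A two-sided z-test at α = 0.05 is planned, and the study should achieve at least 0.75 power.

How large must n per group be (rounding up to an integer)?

Standardized effect: d = |μ_{blend A} − μ_{blend B}| / σ = |55.9 − 61.7| / 6.4 = 0.9062
Set Φ(δ − 1.960) = 0.75; then δ − 1.960 = Φ⁻¹(0.75) = 0.674, giving δ = 2.634.
(For δ > 0 the lower-tail rejection region contributes negligibly to power, so the one-term inversion is standard.)
δ = d·√(n/2) ⇒ n = 2(δ/d)² = 2 × (2.634 / 0.9062)² = 16.90.
Rounding up, n = 17 per group.

n = 17 per group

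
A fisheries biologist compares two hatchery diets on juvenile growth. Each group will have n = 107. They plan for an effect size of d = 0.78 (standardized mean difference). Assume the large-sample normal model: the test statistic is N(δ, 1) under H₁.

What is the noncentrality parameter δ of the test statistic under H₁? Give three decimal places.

δ = d·√(n/2) = 0.78 × √(107/2) = 5.7052

δ ≈ 5.705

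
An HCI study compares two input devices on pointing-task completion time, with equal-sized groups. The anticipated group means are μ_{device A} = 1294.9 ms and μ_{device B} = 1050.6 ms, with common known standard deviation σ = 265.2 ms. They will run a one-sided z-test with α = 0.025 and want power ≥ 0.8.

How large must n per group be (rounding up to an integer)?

Standardized effect: d = |μ_{device A} − μ_{device B}| / σ = |1294.9 − 1050.6| / 265.2 = 0.9212
Set Φ(δ − 1.960) = 0.8; then δ − 1.960 = Φ⁻¹(0.8) = 0.842, giving δ = 2.802.
δ = d·√(n/2) ⇒ n = 2(δ/d)² = 2 × (2.802 / 0.9212)² = 18.50.
Rounding up, n = 19 per group.

n = 19 per group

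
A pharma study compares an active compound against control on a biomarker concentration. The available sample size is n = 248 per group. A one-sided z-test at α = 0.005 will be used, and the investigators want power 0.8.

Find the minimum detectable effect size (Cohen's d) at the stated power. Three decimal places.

Required noncentrality: δ = z_{0.005} + z_{0.20} = 2.576 + 0.842 = 3.417.
δ = d·√(n/2) ⇒ d = δ/√(n/2) = 3.417/√(248/2) = 0.3069.

d ≈ 0.307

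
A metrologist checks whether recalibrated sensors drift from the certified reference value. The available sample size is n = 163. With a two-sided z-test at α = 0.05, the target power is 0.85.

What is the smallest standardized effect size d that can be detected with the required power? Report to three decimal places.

Required noncentrality: δ = z_{0.025} + z_{0.15} = 1.960 + 1.036 = 2.996.
(The second rejection-region term Φ(−δ − z_{α/2}) is negligible and dropped.)
δ = d·√n ⇒ d = δ/√n = 2.996/√163 = 0.2347.

d ≈ 0.235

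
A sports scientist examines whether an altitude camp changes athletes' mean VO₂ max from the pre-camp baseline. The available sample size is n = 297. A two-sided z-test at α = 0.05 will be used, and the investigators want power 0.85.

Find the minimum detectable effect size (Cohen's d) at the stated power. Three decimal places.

d ≈ 0.174

Need Φ(δ − 1.960) = 0.85, so δ = 1.960 + 1.036 = 2.996.
(Lower-tail contribution to power is negligible for δ > 0.)
δ = d·√n ⇒ d = δ/√n = 2.996/√297 = 0.1739.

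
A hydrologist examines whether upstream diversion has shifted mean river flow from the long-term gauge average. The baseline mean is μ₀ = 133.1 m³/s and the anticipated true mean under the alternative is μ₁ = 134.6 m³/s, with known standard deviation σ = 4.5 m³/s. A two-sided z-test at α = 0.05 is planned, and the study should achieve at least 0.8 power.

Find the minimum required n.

n = 71

Standardized effect: d = |μ₁ − μ₀| / σ = |134.6 − 133.1| / 4.5 = 0.3333
Set Φ(δ − 1.960) = 0.8; then δ − 1.960 = Φ⁻¹(0.8) = 0.842, giving δ = 2.802.
(Ignoring the negligible lower-tail rejection probability gives the usual closed-form inversion.)
δ = d·√n ⇒ n = (δ/d)² = (2.802 / 0.3333)² = 70.64.
Rounding up, n = 71.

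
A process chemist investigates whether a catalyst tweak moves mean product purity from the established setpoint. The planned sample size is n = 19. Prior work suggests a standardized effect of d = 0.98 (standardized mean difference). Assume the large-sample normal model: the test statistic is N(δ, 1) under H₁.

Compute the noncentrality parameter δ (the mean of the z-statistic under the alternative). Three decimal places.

δ ≈ 4.272

The noncentrality parameter scales effect size by the design's sample-size factor: δ = d·√n = 0.98 × √19 = 4.2717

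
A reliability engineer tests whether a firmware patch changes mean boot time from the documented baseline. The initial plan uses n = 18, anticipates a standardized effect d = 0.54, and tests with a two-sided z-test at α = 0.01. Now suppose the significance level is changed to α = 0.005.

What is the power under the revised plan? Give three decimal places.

δ = d·√n = 0.54 × √18 = 2.2910 (unchanged). New critical value: z_{0.0025} = 2.807.
Revised power = Φ(δ − 2.807) + Φ(−δ − 2.807) = Φ(-0.516) + Φ(-5.098) = 0.3029 + 0.0000 = 0.3029.

Power ≈ 0.303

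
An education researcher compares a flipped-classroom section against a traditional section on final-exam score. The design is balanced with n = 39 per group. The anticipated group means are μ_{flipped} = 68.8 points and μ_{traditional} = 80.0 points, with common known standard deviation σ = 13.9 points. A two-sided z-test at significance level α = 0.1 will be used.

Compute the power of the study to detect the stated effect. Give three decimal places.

Power ≈ 0.972

Standardized effect: d = |μ_{flipped} − μ_{traditional}| / σ = |68.8 − 80.0| / 13.9 = 0.8058
Noncentrality parameter: λ = d·√(n/2) = 0.8058 × √(39/2) = 3.5581
Critical value for a two-sided test at α = 0.1: z_{α/2} = 1.645.
Power = Φ(λ − 1.645) + Φ(−λ − 1.645) = Φ(1.913) + Φ(-5.203) = 0.9721 + 0.0000 = 0.9721.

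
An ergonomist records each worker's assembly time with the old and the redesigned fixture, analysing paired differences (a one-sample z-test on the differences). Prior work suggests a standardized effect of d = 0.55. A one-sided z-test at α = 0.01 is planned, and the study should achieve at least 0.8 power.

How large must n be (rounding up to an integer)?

For power 0.8 need Φ(δ − z_{0.01}) = 0.8, so δ = z_{0.01} + z_{0.20} = 2.326 + 0.842 = 3.168.
δ = d·√n ⇒ n = (δ/d)² = (3.168 / 0.55)² = 33.18.
Round up to the next whole unit.

n = 34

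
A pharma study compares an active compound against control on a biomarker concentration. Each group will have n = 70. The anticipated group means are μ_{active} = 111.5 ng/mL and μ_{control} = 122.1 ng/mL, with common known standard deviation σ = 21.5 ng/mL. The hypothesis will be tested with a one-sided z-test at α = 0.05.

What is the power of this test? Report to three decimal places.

Standardized effect: d = |μ_{active} − μ_{control}| / σ = |111.5 − 122.1| / 21.5 = 0.4930
Noncentrality parameter: δ = d·√(n/2) = 0.4930 × √(70/2) = 2.9168
Critical value for a one-sided test at α = 0.05: z_α = 1.645.
Power = Φ(δ − 1.645) = Φ(1.272) = 0.8983.

Power ≈ 0.898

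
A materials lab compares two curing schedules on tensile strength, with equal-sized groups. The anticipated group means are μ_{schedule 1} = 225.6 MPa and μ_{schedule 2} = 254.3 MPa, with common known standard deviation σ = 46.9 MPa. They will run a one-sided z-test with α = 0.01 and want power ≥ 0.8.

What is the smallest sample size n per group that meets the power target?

n = 54 per group

Standardized effect: d = |μ_{schedule 1} − μ_{schedule 2}| / σ = |225.6 − 254.3| / 46.9 = 0.6119
Set Φ(δ − 2.326) = 0.8; then δ − 2.326 = Φ⁻¹(0.8) = 0.842, giving δ = 3.168.
δ = d·√(n/2) ⇒ n = 2(δ/d)² = 2 × (3.168 / 0.6119)² = 53.60.
Round up to the next whole unit.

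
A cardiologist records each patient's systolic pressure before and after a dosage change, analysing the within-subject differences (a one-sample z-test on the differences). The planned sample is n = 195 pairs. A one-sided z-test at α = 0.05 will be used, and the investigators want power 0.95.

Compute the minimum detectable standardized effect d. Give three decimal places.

Need Φ(δ − 1.645) = 0.95, so δ = 1.645 + 1.645 = 3.290.
δ = d·√n ⇒ d = δ/√n = 3.290/√195 = 0.2356.

d ≈ 0.236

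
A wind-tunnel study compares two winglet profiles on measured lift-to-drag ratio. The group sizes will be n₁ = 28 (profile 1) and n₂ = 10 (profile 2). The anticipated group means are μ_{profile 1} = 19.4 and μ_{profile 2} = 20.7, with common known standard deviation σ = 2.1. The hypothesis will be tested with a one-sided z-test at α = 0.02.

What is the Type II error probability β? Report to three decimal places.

β ≈ 0.646

Standardized effect: d = |μ_{profile 1} − μ_{profile 2}| / σ = |19.4 − 20.7| / 2.1 = 0.6190
Noncentrality parameter: δ = d / √(1/n₁ + 1/n₂) = 0.6190 / √(1/28 + 1/10) = 1.6804
Critical value for a one-sided test at α = 0.02: z_α = 2.054.
Power = Φ(δ − 2.054) = Φ(-0.373) = 0.3544.
Type II error: β = 1 − power = 1 − 0.3544 = 0.6456.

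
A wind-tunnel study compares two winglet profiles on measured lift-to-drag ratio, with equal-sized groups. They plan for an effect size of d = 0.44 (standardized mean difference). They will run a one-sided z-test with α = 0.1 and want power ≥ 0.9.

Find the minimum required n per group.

n = 68 per group

For power 0.9 need Φ(δ − z_{0.1}) = 0.9, so δ = z_{0.1} + z_{0.10} = 1.282 + 1.282 = 2.563.
δ = d·√(n/2) ⇒ n = 2(δ/d)² = 2 × (2.563 / 0.44)² = 67.87.
Round up to the next whole unit.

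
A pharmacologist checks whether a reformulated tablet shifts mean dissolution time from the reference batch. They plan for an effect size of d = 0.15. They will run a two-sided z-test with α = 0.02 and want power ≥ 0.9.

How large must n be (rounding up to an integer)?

n = 579

For power 0.9 need Φ(δ − z_{0.01}) = 0.9, so δ = z_{0.01} + z_{0.10} = 2.326 + 1.282 = 3.608.
(The Φ(−δ − z_{α/2}) term is vanishingly small for δ > 0 and is dropped in the standard sample-size formula.)
δ = d·√n ⇒ n = (δ/d)² = (3.608 / 0.15)² = 578.53.
Rounding up, n = 579.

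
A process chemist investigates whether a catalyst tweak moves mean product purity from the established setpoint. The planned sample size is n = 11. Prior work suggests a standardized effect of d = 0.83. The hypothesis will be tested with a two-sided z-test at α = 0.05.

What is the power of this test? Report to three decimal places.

Noncentrality parameter: λ = d·√n = 0.83 × √11 = 2.7528
Two-sided α = 0.05 → critical value z_{0.025} = 1.960.
Power = Φ(λ − 1.960) + Φ(−λ − 1.960) = Φ(0.793) + Φ(-4.713) = 0.7861 + 0.0000 = 0.7861.

Power ≈ 0.786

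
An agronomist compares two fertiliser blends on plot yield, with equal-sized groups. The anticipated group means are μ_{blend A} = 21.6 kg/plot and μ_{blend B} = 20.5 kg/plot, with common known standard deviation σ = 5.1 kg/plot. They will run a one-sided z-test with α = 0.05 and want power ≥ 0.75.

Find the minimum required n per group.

Standardized effect: d = |μ_{blend A} − μ_{blend B}| / σ = |21.6 − 20.5| / 5.1 = 0.2157
For power 0.75 need Φ(δ − z_{0.05}) = 0.75, so δ = z_{0.05} + z_{0.25} = 1.645 + 0.674 = 2.319.
δ = d·√(n/2) ⇒ n = 2(δ/d)² = 2 × (2.319 / 0.2157)² = 231.27.
Round up to the next whole unit.

n = 232 per group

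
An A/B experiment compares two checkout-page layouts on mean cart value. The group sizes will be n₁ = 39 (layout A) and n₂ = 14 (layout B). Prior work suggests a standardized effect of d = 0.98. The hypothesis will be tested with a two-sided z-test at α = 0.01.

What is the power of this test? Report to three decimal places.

Noncentrality parameter: δ = d / √(1/n₁ + 1/n₂) = 0.98 / √(1/39 + 1/14) = 3.1455
Two-sided α = 0.01 → critical value z_{0.005} = 2.576.
Power = Φ(δ − 2.576) + Φ(−δ − 2.576) = Φ(0.570) + Φ(-5.721) = 0.7155 + 0.0000 = 0.7155.

Power ≈ 0.716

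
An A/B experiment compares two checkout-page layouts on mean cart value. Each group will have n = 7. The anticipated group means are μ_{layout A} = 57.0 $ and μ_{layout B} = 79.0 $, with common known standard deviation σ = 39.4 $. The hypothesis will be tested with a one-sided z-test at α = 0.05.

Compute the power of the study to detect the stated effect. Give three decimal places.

Standardized effect: d = |μ_{layout A} − μ_{layout B}| / σ = |57.0 − 79.0| / 39.4 = 0.5584
Noncentrality parameter: δ = d·√(n/2) = 0.5584 × √(7/2) = 1.0446
One-sided α = 0.05 → critical value z_{0.05} = 1.645.
Power = Φ(δ − 1.645) = Φ(-0.600) = 0.2742.

Power ≈ 0.274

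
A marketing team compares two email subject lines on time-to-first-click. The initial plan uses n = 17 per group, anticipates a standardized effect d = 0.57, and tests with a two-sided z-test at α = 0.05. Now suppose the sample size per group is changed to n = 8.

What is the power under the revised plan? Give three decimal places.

With n = 8 per group: δ = d·√(n/2) = 0.57 × √(8/2) = 1.1400. Critical value z_{0.025} = 1.960.
Revised power = Φ(δ − 1.960) + Φ(−δ − 1.960) = Φ(-0.820) + Φ(-3.100) = 0.2061 + 0.0010 = 0.2071.

Power ≈ 0.207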